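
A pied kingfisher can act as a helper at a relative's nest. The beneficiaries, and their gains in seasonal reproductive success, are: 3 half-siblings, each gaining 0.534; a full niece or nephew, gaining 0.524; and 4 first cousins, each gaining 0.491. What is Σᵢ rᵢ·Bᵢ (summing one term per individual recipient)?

r to a half-sibling = 1/4 (half-sibs share one parent — one path of length 2: r = (1/2)^2 = 1/4).
r to a full niece or nephew = 0.25 (full aunt/uncle↔niece/nephew: two paths of length 3 through the shared grandparent pair: r = 2·(1/2)^3 = 1/4).
r to a first cousin = 0.125 (first cousins share one grandparent pair — two paths of length 4: r = 2·(1/2)^4 = 1/8).
Summing one r·B term per recipient: 3·0.25·0.534 + 1·0.25·0.524 + 4·0.125·0.491 = 0.777.

0.777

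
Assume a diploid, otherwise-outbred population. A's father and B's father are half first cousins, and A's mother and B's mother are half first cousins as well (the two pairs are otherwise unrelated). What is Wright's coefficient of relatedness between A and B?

0.03125

Relatedness sums over independent paths through distinct common ancestors.
A and B are related in two ways: half second cousins through their fathers (r = 1/64) and half second cousins through their mothers (r = 1/64).
r = 1/64 + 1/64 = 1/32 = 0.03125.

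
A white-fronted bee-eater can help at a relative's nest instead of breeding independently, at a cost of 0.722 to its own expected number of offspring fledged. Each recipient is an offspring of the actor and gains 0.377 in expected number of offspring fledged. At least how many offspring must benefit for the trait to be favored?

r to an offspring = 0.5 (one parent–offspring link: r = (1/2)^1 = 1/2).
Hamilton's rule: n·r·B > C  ⇒  n > C/(r·B) = 0.722/(0.5·0.377) = 3.83.
The smallest integer exceeding 3.83 is 4.

4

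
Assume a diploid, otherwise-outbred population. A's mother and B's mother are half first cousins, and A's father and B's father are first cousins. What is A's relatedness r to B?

Wright's path rule: contributions from independent ancestry routes add.
A and B are related in two ways: half second cousins through their mothers (r = 1/64) and second cousins through their fathers (r = 1/32).
r = 1/64 + 1/32 = 0.046875.

0.046875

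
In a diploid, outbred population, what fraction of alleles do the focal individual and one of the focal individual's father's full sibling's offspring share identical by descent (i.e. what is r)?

Each parent–offspring link contributes a factor of 1/2, and independent paths through distinct common ancestors add.
First cousins share one grandparent pair — two paths of length 4: r = 2·(1/2)^4 = 1/8.

0.125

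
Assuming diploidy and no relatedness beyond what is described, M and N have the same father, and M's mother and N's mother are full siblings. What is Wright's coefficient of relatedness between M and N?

Wright's path rule: contributions from independent ancestry routes add.
M and N are related in two ways: half-sibs through their shared father (r = 1/4) and first cousins through their mothers (r = 1/8).
r = 1/4 + 1/8 = 0.375.

0.375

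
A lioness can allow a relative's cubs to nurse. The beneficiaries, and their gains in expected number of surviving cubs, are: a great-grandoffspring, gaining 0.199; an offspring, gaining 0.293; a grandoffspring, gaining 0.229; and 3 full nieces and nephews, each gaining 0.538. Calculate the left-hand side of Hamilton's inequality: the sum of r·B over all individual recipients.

r to a great-grandoffspring = 0.125 (three parent–offspring links: r = (1/2)^3 = 1/8).
r to an offspring = 1/2 (one parent–offspring link: r = (1/2)^1 = 1/2).
r to a grandoffspring = 1/4 (two parent–offspring links: r = (1/2)^2 = 1/4).
r to a full niece or nephew = 1/4 (full aunt/uncle↔niece/nephew: two paths of length 3 through the shared grandparent pair: r = 2·(1/2)^3 = 1/4).
Summing one r·B term per recipient: 1·0.125·0.199 + 1·0.5·0.293 + 1·0.25·0.229 + 3·0.25·0.538 = 0.632125.

0.632125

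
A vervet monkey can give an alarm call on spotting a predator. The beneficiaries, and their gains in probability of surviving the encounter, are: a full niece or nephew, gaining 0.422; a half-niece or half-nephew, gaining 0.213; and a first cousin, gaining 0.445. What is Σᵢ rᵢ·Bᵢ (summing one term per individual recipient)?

r to a full niece or nephew = 1/4 (full aunt/uncle↔niece/nephew: two paths of length 3 through the shared grandparent pair: r = 2·(1/2)^3 = 1/4).
r to a half-niece or half-nephew = 0.125 (half-aunt/uncle↔niece/nephew: one path of length 3: r = (1/2)^3 = 1/8).
r to a first cousin = 1/8 (first cousins share one grandparent pair — two paths of length 4: r = 2·(1/2)^4 = 1/8).
Summing one r·B term per recipient: 1·0.25·0.422 + 1·0.125·0.213 + 1·0.125·0.445 = 0.18775.

0.18775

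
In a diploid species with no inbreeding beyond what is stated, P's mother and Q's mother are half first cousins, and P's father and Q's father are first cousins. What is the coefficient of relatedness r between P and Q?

0.046875

With two independent routes of shared ancestry, r is the sum of the two contributions.
P and Q are related in two ways: half second cousins through their mothers (r = 1/64) and second cousins through their fathers (r = 1/32).
r = 1/64 + 1/32 = 3/64 = 0.046875.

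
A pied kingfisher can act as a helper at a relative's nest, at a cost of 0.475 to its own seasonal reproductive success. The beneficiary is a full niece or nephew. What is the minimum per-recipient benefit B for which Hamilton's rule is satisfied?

1.9

r to a full niece or nephew = 0.25 (full aunt/uncle↔niece/nephew: two paths of length 3 through the shared grandparent pair: r = 2·(1/2)^3 = 1/4).
Hamilton's rule with n recipients of equal r: n·r·B > C, so B > C/(n·r) = 0.475/(1·0.25) = 1.9.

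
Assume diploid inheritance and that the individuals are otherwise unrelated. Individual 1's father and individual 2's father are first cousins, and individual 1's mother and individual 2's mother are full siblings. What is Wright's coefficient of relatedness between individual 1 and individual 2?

0.15625

Wright's path rule: contributions from independent ancestry routes add.
Individual 1 and individual 2 are related in two ways: second cousins through their fathers (r = 1/32) and first cousins through their mothers (r = 1/8).
r = 1/32 + 1/8 = 0.15625.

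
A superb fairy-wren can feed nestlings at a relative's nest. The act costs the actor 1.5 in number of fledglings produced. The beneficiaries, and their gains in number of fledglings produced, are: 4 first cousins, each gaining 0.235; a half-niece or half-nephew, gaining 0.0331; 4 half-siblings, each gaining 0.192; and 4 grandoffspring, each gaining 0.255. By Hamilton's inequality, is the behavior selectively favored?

Hamilton's rule: the trait is favored when the sum of r·B over every recipient exceeds the actor's cost C.
r to a first cousin = 1/8 (first cousins share one grandparent pair — two paths of length 4: r = 2·(1/2)^4 = 1/8).
r to a half-niece or half-nephew = 0.125 (half-aunt/uncle↔niece/nephew: one path of length 3: r = (1/2)^3 = 1/8).
r to a half-sibling = 0.25 (half-sibs share one parent — one path of length 2: r = (1/2)^2 = 1/4).
r to a grandoffspring = 1/4 (two parent–offspring links: r = (1/2)^2 = 1/4).
Summing one r·B term per recipient: 4·0.125·0.235 + 1·0.125·0.0331 + 4·0.25·0.192 + 4·0.25·0.255 = 0.5686375.
0.5686375 < 1.5: the indirect benefit is less than the cost.

No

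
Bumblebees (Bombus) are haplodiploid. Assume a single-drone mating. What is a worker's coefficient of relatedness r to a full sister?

0.75

Haplodiploid full sisters inherit their father's entire haploid genome identically (contributing 1/2) and on average half of their mother's contribution (1/2 · 1/2 = 1/4); r = 1/2 + 1/4 = 3/4.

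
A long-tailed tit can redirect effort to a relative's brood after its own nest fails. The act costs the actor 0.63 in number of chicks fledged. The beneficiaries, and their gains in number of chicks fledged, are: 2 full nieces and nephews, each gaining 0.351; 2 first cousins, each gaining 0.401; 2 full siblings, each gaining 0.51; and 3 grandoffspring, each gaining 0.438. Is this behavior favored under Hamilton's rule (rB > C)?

Yes

Hamilton's rule: the trait is favored when the sum of r·B over every recipient exceeds the actor's cost C.
r to a full niece or nephew = 1/4 (full aunt/uncle↔niece/nephew: two paths of length 3 through the shared grandparent pair: r = 2·(1/2)^3 = 1/4).
r to a first cousin = 0.125 (first cousins share one grandparent pair — two paths of length 4: r = 2·(1/2)^4 = 1/8).
r to a full sibling = 0.5 (full sibs share both parents — two paths of length 2: r = 2·(1/2)^2 = 1/2).
r to a grandoffspring = 1/4 (two parent–offspring links: r = (1/2)^2 = 1/4).
Summing one r·B term per recipient: 2·0.25·0.351 + 2·0.125·0.401 + 2·0.5·0.51 + 3·0.25·0.438 = 1.11425.
1.11425 > 0.63: the indirect benefit exceeds the cost.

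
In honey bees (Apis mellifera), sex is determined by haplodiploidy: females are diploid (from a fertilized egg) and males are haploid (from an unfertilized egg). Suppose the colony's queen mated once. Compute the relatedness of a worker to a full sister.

Haplodiploid full sisters inherit their father's entire haploid genome identically (contributing 1/2) and on average half of their mother's contribution (1/2 · 1/2 = 1/4); r = 1/2 + 1/4 = 3/4.

0.75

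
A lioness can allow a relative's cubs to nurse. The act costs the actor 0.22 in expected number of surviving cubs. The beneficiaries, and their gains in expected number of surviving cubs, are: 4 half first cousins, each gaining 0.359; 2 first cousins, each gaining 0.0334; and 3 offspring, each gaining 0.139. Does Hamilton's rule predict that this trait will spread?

Yes

Hamilton's rule: the trait is favored when the sum of r·B over every recipient exceeds the actor's cost C.
r to a half first cousin = 1/16 (half first cousins share one grandparent — one path of length 4: r = (1/2)^4 = 1/16).
r to a first cousin = 0.125 (first cousins share one grandparent pair — two paths of length 4: r = 2·(1/2)^4 = 1/8).
r to an offspring = 1/2 (one parent–offspring link: r = (1/2)^1 = 1/2).
Summing one r·B term per recipient: 4·0.0625·0.359 + 2·0.125·0.0334 + 3·0.5·0.139 = 0.3066.
0.3066 > 0.22: the indirect benefit exceeds the cost.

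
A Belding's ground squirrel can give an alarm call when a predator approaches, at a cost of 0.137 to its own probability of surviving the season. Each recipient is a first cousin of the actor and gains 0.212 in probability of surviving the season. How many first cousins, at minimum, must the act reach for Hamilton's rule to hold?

6

r to a first cousin = 0.125 (first cousins share one grandparent pair — two paths of length 4: r = 2·(1/2)^4 = 1/8).
Hamilton's rule: n·r·B > C  ⇒  n > C/(r·B) = 0.137/(0.125·0.212) = 5.17.
The smallest integer exceeding 5.17 is 6.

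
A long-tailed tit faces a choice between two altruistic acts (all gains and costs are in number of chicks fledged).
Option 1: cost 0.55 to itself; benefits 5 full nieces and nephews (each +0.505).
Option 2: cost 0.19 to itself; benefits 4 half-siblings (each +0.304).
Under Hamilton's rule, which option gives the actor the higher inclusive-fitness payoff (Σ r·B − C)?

Option 1: r to a full niece or nephew = 0.25.
Option 1: Σ r·B − C = (5·0.25·0.505) − 0.55 = 0.08125.
Option 2: r to a half-sibling = 0.25.
Option 2: Σ r·B − C = (4·0.25·0.304) − 0.19 = 0.114.
Option 2 has the higher net inclusive-fitness payoff.

Option 2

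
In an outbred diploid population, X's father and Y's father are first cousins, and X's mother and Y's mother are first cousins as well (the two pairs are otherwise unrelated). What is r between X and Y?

0.0625

With two independent routes of shared ancestry, r is the sum of the two contributions.
X and Y are related in two ways: second cousins through their fathers (r = 1/32) and second cousins through their mothers (r = 1/32).
r = 1/32 + 1/32 = 0.0625.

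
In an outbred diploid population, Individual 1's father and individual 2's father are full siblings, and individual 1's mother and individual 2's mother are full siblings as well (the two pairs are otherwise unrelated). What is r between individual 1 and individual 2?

0.25

Relatedness sums over independent paths through distinct common ancestors.
Individual 1 and individual 2 are related in two ways: first cousins through their fathers (r = 1/8) and first cousins through their mothers (r = 1/8) — i.e. double first cousins.
r = 1/8 + 1/8 = 0.25.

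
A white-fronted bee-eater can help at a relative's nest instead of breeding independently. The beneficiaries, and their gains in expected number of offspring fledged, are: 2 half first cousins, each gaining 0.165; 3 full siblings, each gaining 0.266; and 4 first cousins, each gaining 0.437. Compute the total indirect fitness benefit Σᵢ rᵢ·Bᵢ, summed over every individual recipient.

r to a half first cousin = 0.0625 (half first cousins share one grandparent — one path of length 4: r = (1/2)^4 = 1/16).
r to a full sibling = 1/2 (full sibs share both parents — two paths of length 2: r = 2·(1/2)^2 = 1/2).
r to a first cousin = 1/8 (first cousins share one grandparent pair — two paths of length 4: r = 2·(1/2)^4 = 1/8).
Summing one r·B term per recipient: 2·0.0625·0.165 + 3·0.5·0.266 + 4·0.125·0.437 = 0.638125.

0.638125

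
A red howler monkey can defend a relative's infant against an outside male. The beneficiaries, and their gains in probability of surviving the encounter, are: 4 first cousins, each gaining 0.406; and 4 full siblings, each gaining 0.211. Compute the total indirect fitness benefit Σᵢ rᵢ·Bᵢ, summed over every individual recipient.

r to a first cousin = 1/8 (first cousins share one grandparent pair — two paths of length 4: r = 2·(1/2)^4 = 1/8).
r to a full sibling = 0.5 (full sibs share both parents — two paths of length 2: r = 2·(1/2)^2 = 1/2).
Summing one r·B term per recipient: 4·0.125·0.406 + 4·0.5·0.211 = 0.625.

0.625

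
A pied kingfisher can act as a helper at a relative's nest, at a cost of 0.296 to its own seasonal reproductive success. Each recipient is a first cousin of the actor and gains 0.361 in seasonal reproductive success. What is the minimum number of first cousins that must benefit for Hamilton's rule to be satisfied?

r to a first cousin = 1/8 (first cousins share one grandparent pair — two paths of length 4: r = 2·(1/2)^4 = 1/8).
Hamilton's rule: n·r·B > C  ⇒  n > C/(r·B) = 0.296/(0.125·0.361) = 6.56.
The smallest integer exceeding 6.56 is 7.

7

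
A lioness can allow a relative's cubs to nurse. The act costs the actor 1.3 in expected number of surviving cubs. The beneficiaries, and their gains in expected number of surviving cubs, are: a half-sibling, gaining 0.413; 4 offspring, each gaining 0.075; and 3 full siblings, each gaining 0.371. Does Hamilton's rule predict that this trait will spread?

No

Hamilton's rule: the trait is favored when the sum of r·B over every recipient exceeds the actor's cost C.
r to a half-sibling = 0.25 (half-sibs share one parent — one path of length 2: r = (1/2)^2 = 1/4).
r to an offspring = 0.5 (one parent–offspring link: r = (1/2)^1 = 1/2).
r to a full sibling = 0.5 (full sibs share both parents — two paths of length 2: r = 2·(1/2)^2 = 1/2).
Summing one r·B term per recipient: 1·0.25·0.413 + 4·0.5·0.075 + 3·0.5·0.371 = 0.80975.
0.80975 < 1.3: the indirect benefit is less than the cost.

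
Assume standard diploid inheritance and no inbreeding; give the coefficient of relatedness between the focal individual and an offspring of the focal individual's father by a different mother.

0.25

Each parent–offspring link contributes a factor of 1/2, and independent paths through distinct common ancestors add.
Half-sibs share one parent — one path of length 2: r = (1/2)^2 = 1/4.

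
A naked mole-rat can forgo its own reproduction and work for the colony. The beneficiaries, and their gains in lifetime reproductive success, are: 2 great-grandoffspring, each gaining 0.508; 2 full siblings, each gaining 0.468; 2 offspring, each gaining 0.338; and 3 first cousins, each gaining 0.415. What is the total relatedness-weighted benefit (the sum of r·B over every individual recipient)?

1.088625

r to a great-grandoffspring = 0.125 (three parent–offspring links: r = (1/2)^3 = 1/8).
r to a full sibling = 0.5 (full sibs share both parents — two paths of length 2: r = 2·(1/2)^2 = 1/2).
r to an offspring = 0.5 (one parent–offspring link: r = (1/2)^1 = 1/2).
r to a first cousin = 1/8 (first cousins share one grandparent pair — two paths of length 4: r = 2·(1/2)^4 = 1/8).
Summing one r·B term per recipient: 2·0.125·0.508 + 2·0.5·0.468 + 2·0.5·0.338 + 3·0.125·0.415 = 1.088625.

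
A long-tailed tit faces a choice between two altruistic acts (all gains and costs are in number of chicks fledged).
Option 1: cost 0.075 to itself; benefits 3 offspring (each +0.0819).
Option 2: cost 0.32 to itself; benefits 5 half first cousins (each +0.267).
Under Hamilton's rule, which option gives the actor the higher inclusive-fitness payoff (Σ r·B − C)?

Option 1: r to an offspring = 0.5.
Option 1: Σ r·B − C = (3·0.5·0.0819) − 0.075 = 0.04785.
Option 2: r to a half first cousin = 0.0625.
Option 2: Σ r·B − C = (5·0.0625·0.267) − 0.32 = -0.2365625.
Option 1 has the higher net inclusive-fitness payoff.

Option 1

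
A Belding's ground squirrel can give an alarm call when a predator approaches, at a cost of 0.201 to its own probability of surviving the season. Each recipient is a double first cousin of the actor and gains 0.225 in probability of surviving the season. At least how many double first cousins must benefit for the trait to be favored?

4

r to a double first cousin = 1/4 (double first cousins share both grandparent pairs — four paths of length 4: r = 4·(1/2)^4 = 1/4).
Hamilton's rule: n·r·B > C  ⇒  n > C/(r·B) = 0.201/(0.25·0.225) = 3.573.
The smallest integer exceeding 3.573 is 4.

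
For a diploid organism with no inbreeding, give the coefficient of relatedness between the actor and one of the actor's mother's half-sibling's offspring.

Each parent–offspring link contributes a factor of 1/2, and independent paths through distinct common ancestors add.
Half first cousins share one grandparent — one path of length 4: r = (1/2)^4 = 1/16.

0.0625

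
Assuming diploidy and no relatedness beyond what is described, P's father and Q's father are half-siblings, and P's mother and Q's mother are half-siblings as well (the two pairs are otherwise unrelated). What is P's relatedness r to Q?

0.125

Relatedness sums over independent paths through distinct common ancestors.
P and Q are related in two ways: half first cousins through their fathers (r = 1/16) and half first cousins through their mothers (r = 1/16).
r = 1/16 + 1/16 = 0.125.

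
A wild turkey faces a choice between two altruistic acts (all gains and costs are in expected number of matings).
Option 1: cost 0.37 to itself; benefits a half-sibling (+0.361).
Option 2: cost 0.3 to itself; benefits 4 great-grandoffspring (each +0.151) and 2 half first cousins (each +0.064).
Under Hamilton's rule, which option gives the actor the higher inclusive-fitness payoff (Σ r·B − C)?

Option 1: r to a half-sibling = 0.25.
Option 1: Σ r·B − C = (1·0.25·0.361) − 0.37 = -0.27975.
Option 2: r to a great-grandoffspring = 0.125.
Option 2: r to a half first cousin = 0.0625.
Option 2: Σ r·B − C = (4·0.125·0.151 + 2·0.0625·0.064) − 0.3 = -0.2165.
Option 2 has the higher net inclusive-fitness payoff.

Option 2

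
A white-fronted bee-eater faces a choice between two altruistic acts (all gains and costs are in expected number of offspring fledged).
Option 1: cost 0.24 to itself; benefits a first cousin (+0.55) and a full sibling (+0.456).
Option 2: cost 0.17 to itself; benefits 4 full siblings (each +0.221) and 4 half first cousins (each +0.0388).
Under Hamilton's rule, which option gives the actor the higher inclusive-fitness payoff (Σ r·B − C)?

Option 2

Option 1: r to a first cousin = 0.125.
Option 1: r to a full sibling = 0.5.
Option 1: Σ r·B − C = (1·0.125·0.55 + 1·0.5·0.456) − 0.24 = 0.05675.
Option 2: r to a full sibling = 0.5.
Option 2: r to a half first cousin = 0.0625.
Option 2: Σ r·B − C = (4·0.5·0.221 + 4·0.0625·0.0388) − 0.17 = 0.2817.
Option 2 has the higher net inclusive-fitness payoff.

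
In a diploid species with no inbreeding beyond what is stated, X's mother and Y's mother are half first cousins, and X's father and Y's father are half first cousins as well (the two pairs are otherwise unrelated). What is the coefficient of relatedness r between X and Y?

With two independent routes of shared ancestry, r is the sum of the two contributions.
X and Y are related in two ways: half second cousins through their mothers (r = 1/64) and half second cousins through their fathers (r = 1/64).
r = 1/64 + 1/64 = 0.03125.

0.03125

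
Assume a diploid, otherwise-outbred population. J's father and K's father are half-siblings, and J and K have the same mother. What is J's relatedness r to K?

Relatedness sums over independent paths through distinct common ancestors.
J and K are related in two ways: half first cousins through their fathers (r = 1/16) and half-sibs through their shared mother (r = 1/4).
r = 1/16 + 1/4 = 0.3125.

0.3125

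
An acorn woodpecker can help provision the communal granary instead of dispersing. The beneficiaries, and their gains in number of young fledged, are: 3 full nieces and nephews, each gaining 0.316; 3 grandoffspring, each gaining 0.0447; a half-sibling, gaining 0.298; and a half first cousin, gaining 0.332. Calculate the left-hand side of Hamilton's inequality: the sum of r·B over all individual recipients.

0.365775

r to a full niece or nephew = 0.25 (full aunt/uncle↔niece/nephew: two paths of length 3 through the shared grandparent pair: r = 2·(1/2)^3 = 1/4).
r to a grandoffspring = 1/4 (two parent–offspring links: r = (1/2)^2 = 1/4).
r to a half-sibling = 1/4 (half-sibs share one parent — one path of length 2: r = (1/2)^2 = 1/4).
r to a half first cousin = 0.0625 (half first cousins share one grandparent — one path of length 4: r = (1/2)^4 = 1/16).
Summing one r·B term per recipient: 3·0.25·0.316 + 3·0.25·0.0447 + 1·0.25·0.298 + 1·0.0625·0.332 = 0.365775.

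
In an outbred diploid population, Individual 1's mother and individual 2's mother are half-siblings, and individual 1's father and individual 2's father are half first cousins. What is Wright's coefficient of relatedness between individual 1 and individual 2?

0.078125

Relatedness sums over independent paths through distinct common ancestors.
Individual 1 and individual 2 are related in two ways: half first cousins through their mothers (r = 1/16) and half second cousins through their fathers (r = 1/64).
r = 1/16 + 1/64 = 5/64 = 0.078125.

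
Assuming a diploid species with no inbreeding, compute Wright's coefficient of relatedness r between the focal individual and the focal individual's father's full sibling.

0.25

Each parent–offspring link contributes a factor of 1/2, and independent paths through distinct common ancestors add.
Full aunt/uncle↔niece/nephew: two paths of length 3 through the shared grandparent pair: r = 2·(1/2)^3 = 1/4.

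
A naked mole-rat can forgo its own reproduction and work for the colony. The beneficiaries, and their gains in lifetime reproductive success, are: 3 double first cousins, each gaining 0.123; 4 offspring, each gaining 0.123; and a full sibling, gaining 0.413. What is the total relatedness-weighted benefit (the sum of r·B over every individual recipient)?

0.54475

r to a double first cousin = 0.25 (double first cousins share both grandparent pairs — four paths of length 4: r = 4·(1/2)^4 = 1/4).
r to an offspring = 0.5 (one parent–offspring link: r = (1/2)^1 = 1/2).
r to a full sibling = 1/2 (full sibs share both parents — two paths of length 2: r = 2·(1/2)^2 = 1/2).
Summing one r·B term per recipient: 3·0.25·0.123 + 4·0.5·0.123 + 1·0.5·0.413 = 0.54475.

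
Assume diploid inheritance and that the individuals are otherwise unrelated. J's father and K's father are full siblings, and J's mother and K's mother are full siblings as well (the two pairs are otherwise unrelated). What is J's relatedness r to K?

0.25

Relatedness sums over independent paths through distinct common ancestors.
J and K are related in two ways: first cousins through their fathers (r = 1/8) and first cousins through their mothers (r = 1/8) — i.e. double first cousins.
r = 1/8 + 1/8 = 0.25.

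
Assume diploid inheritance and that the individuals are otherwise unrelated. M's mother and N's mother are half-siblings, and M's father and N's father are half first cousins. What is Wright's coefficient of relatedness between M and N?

0.078125

Independent pedigree routes through distinct common ancestors add.
M and N are related in two ways: half first cousins through their mothers (r = 1/16) and half second cousins through their fathers (r = 1/64).
r = 1/16 + 1/64 = 0.078125.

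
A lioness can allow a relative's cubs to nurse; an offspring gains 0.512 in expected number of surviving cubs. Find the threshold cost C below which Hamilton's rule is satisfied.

0.256

r to an offspring = 1/2 (one parent–offspring link: r = (1/2)^1 = 1/2).
Hamilton's rule: n·r·B > C, so the trait is favored while C < n·r·B = 1·0.5·0.512 = 0.256.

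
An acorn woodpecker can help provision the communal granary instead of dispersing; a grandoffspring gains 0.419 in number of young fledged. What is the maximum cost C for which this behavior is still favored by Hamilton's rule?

0.10475

r to a grandoffspring = 0.25 (two parent–offspring links: r = (1/2)^2 = 1/4).
Hamilton's rule: n·r·B > C, so the trait is favored while C < n·r·B = 1·0.25·0.419 = 0.10475.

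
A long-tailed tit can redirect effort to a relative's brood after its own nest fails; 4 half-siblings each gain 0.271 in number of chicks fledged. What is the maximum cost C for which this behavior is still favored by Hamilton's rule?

r to a half-sibling = 0.25 (half-sibs share one parent — one path of length 2: r = (1/2)^2 = 1/4).
Hamilton's rule: n·r·B > C, so the trait is favored while C < n·r·B = 4·0.25·0.271 = 0.271.

0.271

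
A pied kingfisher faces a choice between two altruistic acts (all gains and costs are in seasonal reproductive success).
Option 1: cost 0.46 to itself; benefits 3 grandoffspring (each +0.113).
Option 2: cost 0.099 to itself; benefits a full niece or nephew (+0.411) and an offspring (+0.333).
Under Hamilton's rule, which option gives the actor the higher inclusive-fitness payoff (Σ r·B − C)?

Option 1: r to a grandoffspring = 0.25.
Option 1: Σ r·B − C = (3·0.25·0.113) − 0.46 = -0.37525.
Option 2: r to a full niece or nephew = 0.25.
Option 2: r to an offspring = 0.5.
Option 2: Σ r·B − C = (1·0.25·0.411 + 1·0.5·0.333) − 0.099 = 0.17025.
Option 2 has the higher net inclusive-fitness payoff.

Option 2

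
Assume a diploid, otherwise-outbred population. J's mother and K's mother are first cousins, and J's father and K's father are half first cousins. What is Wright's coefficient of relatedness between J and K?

0.046875

With two independent routes of shared ancestry, r is the sum of the two contributions.
J and K are related in two ways: second cousins through their mothers (r = 1/32) and half second cousins through their fathers (r = 1/64).
r = 1/32 + 1/64 = 0.046875.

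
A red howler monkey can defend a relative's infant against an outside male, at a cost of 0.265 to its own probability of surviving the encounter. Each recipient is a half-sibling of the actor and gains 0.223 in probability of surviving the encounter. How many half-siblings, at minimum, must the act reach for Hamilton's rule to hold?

5

r to a half-sibling = 0.25 (half-sibs share one parent — one path of length 2: r = (1/2)^2 = 1/4).
Hamilton's rule: n·r·B > C  ⇒  n > C/(r·B) = 0.265/(0.25·0.223) = 4.753.
The smallest integer exceeding 4.753 is 5.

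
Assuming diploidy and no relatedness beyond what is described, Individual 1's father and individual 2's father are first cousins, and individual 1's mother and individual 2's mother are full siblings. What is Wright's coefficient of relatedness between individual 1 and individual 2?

0.15625

Relatedness sums over independent paths through distinct common ancestors.
Individual 1 and individual 2 are related in two ways: second cousins through their fathers (r = 1/32) and first cousins through their mothers (r = 1/8).
r = 1/32 + 1/8 = 0.15625.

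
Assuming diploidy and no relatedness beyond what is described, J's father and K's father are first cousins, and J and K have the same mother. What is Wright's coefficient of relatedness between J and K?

0.28125

With two independent routes of shared ancestry, r is the sum of the two contributions.
J and K are related in two ways: second cousins through their fathers (r = 1/32) and half-sibs through their shared mother (r = 1/4).
r = 1/32 + 1/4 = 9/32 = 0.28125.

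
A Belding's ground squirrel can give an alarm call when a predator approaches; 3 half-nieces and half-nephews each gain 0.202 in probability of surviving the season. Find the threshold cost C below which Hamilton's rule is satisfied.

r to a half-niece or half-nephew = 1/8 (half-aunt/uncle↔niece/nephew: one path of length 3: r = (1/2)^3 = 1/8).
Hamilton's rule: n·r·B > C, so the trait is favored while C < n·r·B = 3·0.125·0.202 = 0.07575.

0.07575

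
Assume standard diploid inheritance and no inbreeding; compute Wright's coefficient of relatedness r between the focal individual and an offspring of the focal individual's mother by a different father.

Each parent–offspring link contributes a factor of 1/2, and independent paths through distinct common ancestors add.
Half-sibs share one parent — one path of length 2: r = (1/2)^2 = 1/4.

0.25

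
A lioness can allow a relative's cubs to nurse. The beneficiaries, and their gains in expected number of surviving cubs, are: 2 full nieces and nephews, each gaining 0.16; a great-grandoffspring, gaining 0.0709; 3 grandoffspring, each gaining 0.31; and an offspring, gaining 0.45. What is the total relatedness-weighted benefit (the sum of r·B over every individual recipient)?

r to a full niece or nephew = 0.25 (full aunt/uncle↔niece/nephew: two paths of length 3 through the shared grandparent pair: r = 2·(1/2)^3 = 1/4).
r to a great-grandoffspring = 0.125 (three parent–offspring links: r = (1/2)^3 = 1/8).
r to a grandoffspring = 1/4 (two parent–offspring links: r = (1/2)^2 = 1/4).
r to an offspring = 1/2 (one parent–offspring link: r = (1/2)^1 = 1/2).
Summing one r·B term per recipient: 2·0.25·0.16 + 1·0.125·0.0709 + 3·0.25·0.31 + 1·0.5·0.45 = 0.5463625.

0.5463625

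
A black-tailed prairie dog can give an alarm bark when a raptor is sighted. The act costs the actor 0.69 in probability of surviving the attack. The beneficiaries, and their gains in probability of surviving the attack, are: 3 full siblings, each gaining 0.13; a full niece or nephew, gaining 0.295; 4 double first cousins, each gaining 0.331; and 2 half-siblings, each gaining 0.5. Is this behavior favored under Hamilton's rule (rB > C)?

Yes

Hamilton's rule: the trait is favored when the sum of r·B over every recipient exceeds the actor's cost C.
r to a full sibling = 0.5 (full sibs share both parents — two paths of length 2: r = 2·(1/2)^2 = 1/2).
r to a full niece or nephew = 0.25 (full aunt/uncle↔niece/nephew: two paths of length 3 through the shared grandparent pair: r = 2·(1/2)^3 = 1/4).
r to a double first cousin = 1/4 (double first cousins share both grandparent pairs — four paths of length 4: r = 4·(1/2)^4 = 1/4).
r to a half-sibling = 1/4 (half-sibs share one parent — one path of length 2: r = (1/2)^2 = 1/4).
Summing one r·B term per recipient: 3·0.5·0.13 + 1·0.25·0.295 + 4·0.25·0.331 + 2·0.25·0.5 = 0.84975.
0.84975 > 0.69: the indirect benefit exceeds the cost.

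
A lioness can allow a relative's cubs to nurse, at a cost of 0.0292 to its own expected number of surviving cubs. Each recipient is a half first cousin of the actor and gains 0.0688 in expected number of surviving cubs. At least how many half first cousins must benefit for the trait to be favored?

r to a half first cousin = 0.0625 (half first cousins share one grandparent — one path of length 4: r = (1/2)^4 = 1/16).
Hamilton's rule: n·r·B > C  ⇒  n > C/(r·B) = 0.0292/(0.0625·0.0688) = 6.791.
The smallest integer exceeding 6.791 is 7.

7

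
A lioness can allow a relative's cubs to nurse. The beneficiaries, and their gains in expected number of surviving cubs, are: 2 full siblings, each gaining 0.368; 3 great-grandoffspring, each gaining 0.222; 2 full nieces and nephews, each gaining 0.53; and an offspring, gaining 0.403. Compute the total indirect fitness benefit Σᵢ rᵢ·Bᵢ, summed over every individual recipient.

r to a full sibling = 1/2 (full sibs share both parents — two paths of length 2: r = 2·(1/2)^2 = 1/2).
r to a great-grandoffspring = 1/8 (three parent–offspring links: r = (1/2)^3 = 1/8).
r to a full niece or nephew = 0.25 (full aunt/uncle↔niece/nephew: two paths of length 3 through the shared grandparent pair: r = 2·(1/2)^3 = 1/4).
r to an offspring = 1/2 (one parent–offspring link: r = (1/2)^1 = 1/2).
Summing one r·B term per recipient: 2·0.5·0.368 + 3·0.125·0.222 + 2·0.25·0.53 + 1·0.5·0.403 = 0.91775.

0.91775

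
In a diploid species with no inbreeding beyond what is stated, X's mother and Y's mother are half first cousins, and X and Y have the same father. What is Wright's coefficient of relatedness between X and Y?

0.265625

With two independent routes of shared ancestry, r is the sum of the two contributions.
X and Y are related in two ways: half second cousins through their mothers (r = 1/64) and half-sibs through their shared father (r = 1/4).
r = 1/64 + 1/4 = 17/64 = 0.265625.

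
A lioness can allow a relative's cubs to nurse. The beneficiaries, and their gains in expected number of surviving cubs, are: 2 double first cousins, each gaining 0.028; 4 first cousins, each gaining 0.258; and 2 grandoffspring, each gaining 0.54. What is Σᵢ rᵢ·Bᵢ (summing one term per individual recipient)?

r to a double first cousin = 1/4 (double first cousins share both grandparent pairs — four paths of length 4: r = 4·(1/2)^4 = 1/4).
r to a first cousin = 1/8 (first cousins share one grandparent pair — two paths of length 4: r = 2·(1/2)^4 = 1/8).
r to a grandoffspring = 1/4 (two parent–offspring links: r = (1/2)^2 = 1/4).
Summing one r·B term per recipient: 2·0.25·0.028 + 4·0.125·0.258 + 2·0.25·0.54 = 0.413.

0.413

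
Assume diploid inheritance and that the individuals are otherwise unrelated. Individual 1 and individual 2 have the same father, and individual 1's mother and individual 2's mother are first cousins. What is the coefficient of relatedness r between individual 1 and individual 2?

With two independent routes of shared ancestry, r is the sum of the two contributions.
Individual 1 and individual 2 are related in two ways: half-sibs through their shared father (r = 1/4) and second cousins through their mothers (r = 1/32).
r = 1/4 + 1/32 = 9/32 = 0.28125.

0.28125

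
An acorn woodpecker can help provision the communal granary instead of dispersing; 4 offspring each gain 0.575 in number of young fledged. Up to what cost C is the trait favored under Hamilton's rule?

1.15

r to an offspring = 1/2 (one parent–offspring link: r = (1/2)^1 = 1/2).
Hamilton's rule: n·r·B > C, so the trait is favored while C < n·r·B = 4·0.5·0.575 = 1.15.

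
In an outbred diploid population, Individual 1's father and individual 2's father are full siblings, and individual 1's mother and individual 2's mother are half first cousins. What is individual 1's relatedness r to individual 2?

0.140625

Wright's path rule: contributions from independent ancestry routes add.
Individual 1 and individual 2 are related in two ways: first cousins through their fathers (r = 1/8) and half second cousins through their mothers (r = 1/64).
r = 1/8 + 1/64 = 0.140625.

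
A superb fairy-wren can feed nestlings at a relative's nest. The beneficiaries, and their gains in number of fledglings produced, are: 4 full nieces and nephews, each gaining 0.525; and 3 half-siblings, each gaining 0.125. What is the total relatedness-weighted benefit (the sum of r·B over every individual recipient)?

r to a full niece or nephew = 0.25 (full aunt/uncle↔niece/nephew: two paths of length 3 through the shared grandparent pair: r = 2·(1/2)^3 = 1/4).
r to a half-sibling = 1/4 (half-sibs share one parent — one path of length 2: r = (1/2)^2 = 1/4).
Summing one r·B term per recipient: 4·0.25·0.525 + 3·0.25·0.125 = 0.61875.

0.61875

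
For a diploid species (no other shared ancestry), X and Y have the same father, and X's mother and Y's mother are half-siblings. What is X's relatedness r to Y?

Independent pedigree routes through distinct common ancestors add.
X and Y are related in two ways: half-sibs through their shared father (r = 1/4) and half first cousins through their mothers (r = 1/16).
r = 1/4 + 1/16 = 5/16 = 0.3125.

0.3125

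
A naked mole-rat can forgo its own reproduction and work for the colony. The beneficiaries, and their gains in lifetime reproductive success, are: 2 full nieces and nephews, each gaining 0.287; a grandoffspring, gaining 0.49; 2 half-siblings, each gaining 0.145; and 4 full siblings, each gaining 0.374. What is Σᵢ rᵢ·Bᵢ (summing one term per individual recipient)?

1.0865

r to a full niece or nephew = 0.25 (full aunt/uncle↔niece/nephew: two paths of length 3 through the shared grandparent pair: r = 2·(1/2)^3 = 1/4).
r to a grandoffspring = 0.25 (two parent–offspring links: r = (1/2)^2 = 1/4).
r to a half-sibling = 0.25 (half-sibs share one parent — one path of length 2: r = (1/2)^2 = 1/4).
r to a full sibling = 0.5 (full sibs share both parents — two paths of length 2: r = 2·(1/2)^2 = 1/2).
Summing one r·B term per recipient: 2·0.25·0.287 + 1·0.25·0.49 + 2·0.25·0.145 + 4·0.5·0.374 = 1.0865.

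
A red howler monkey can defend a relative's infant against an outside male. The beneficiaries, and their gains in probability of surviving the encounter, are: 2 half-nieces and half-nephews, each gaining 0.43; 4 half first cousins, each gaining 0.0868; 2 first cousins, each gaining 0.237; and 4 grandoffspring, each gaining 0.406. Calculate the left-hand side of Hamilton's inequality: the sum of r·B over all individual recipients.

r to a half-niece or half-nephew = 1/8 (half-aunt/uncle↔niece/nephew: one path of length 3: r = (1/2)^3 = 1/8).
r to a half first cousin = 1/16 (half first cousins share one grandparent — one path of length 4: r = (1/2)^4 = 1/16).
r to a first cousin = 1/8 (first cousins share one grandparent pair — two paths of length 4: r = 2·(1/2)^4 = 1/8).
r to a grandoffspring = 1/4 (two parent–offspring links: r = (1/2)^2 = 1/4).
Summing one r·B term per recipient: 2·0.125·0.43 + 4·0.0625·0.0868 + 2·0.125·0.237 + 4·0.25·0.406 = 0.59445.

0.59445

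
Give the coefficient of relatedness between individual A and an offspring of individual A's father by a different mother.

0.25

Each parent–offspring link contributes a factor of 1/2, and independent paths through distinct common ancestors add.
Half-sibs share one parent — one path of length 2: r = (1/2)^2 = 1/4.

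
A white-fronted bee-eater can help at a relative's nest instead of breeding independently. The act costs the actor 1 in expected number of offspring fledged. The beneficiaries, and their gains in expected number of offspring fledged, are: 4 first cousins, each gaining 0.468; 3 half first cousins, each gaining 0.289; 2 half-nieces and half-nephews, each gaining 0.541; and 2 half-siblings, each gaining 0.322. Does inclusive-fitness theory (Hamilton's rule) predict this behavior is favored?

No

Hamilton's rule: the trait is favored when the sum of r·B over every recipient exceeds the actor's cost C.
r to a first cousin = 1/8 (first cousins share one grandparent pair — two paths of length 4: r = 2·(1/2)^4 = 1/8).
r to a half first cousin = 0.0625 (half first cousins share one grandparent — one path of length 4: r = (1/2)^4 = 1/16).
r to a half-niece or half-nephew = 0.125 (half-aunt/uncle↔niece/nephew: one path of length 3: r = (1/2)^3 = 1/8).
r to a half-sibling = 1/4 (half-sibs share one parent — one path of length 2: r = (1/2)^2 = 1/4).
Summing one r·B term per recipient: 4·0.125·0.468 + 3·0.0625·0.289 + 2·0.125·0.541 + 2·0.25·0.322 = 0.5844375.
0.5844375 < 1: the indirect benefit is less than the cost.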